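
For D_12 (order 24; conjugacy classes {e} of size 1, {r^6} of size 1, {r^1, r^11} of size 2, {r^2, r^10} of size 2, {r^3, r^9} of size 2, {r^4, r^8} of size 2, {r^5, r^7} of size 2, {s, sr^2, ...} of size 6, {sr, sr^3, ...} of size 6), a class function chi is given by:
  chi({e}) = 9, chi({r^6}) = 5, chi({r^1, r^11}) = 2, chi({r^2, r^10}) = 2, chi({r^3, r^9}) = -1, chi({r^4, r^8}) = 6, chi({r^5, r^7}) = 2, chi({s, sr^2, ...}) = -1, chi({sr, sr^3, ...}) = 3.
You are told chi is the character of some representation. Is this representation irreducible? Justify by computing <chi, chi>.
Not irreducible (reducible): <chi, chi> = 11 > 1.

Why: <chi, chi> = (1/|G|) sum_C |C| * |chi(C)|^2 = (1/24)[1*|9|^2 + 1*|5|^2 + 2*|2|^2 + 2*|2|^2 + 2*|-1|^2 + 2*|6|^2 + 2*|2|^2 + 6*|-1|^2 + 6*|3|^2]
  = (1/24)[(81) + (25) + (8) + (8) + (2) + (72) + (8) + (6) + (54)] = 264/24 = 11.
A character is irreducible iff <chi, chi> = 1, so this representation is reducible.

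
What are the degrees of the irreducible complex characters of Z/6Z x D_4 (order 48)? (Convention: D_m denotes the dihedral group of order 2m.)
Dimensions: 1, 1, 1, 1, 1, 1, 1, 1, 1, 1, 1, 1, 1, 1, 1, 1, 1, 1, 1, 1, 1, 1, 1, 1, 2, 2, 2, 2, 2, 2

Proof sketch: There are 30 irreducibles (= number of conjugacy classes). Their dimensions d_i satisfy sum d_i^2 = |G| = 48: 1 + 1 + 1 + 1 + 1 + 1 + 1 + 1 + 1 + 1 + 1 + 1 + 1 + 1 + 1 + 1 + 1 + 1 + 1 + 1 + 1 + 1 + 1 + 1 + 4 + 4 + 4 + 4 + 4 + 4 = 48. (For the product with Z/6Z: each of the 6 1-dim characters of Z/6Z tensors with each irrep of D_4, giving 6 copies of each D_4-dimension.)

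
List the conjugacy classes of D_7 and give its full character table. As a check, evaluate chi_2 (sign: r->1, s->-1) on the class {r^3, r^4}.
Conjugacy classes: {e} of size 1, {r^1, r^6} of size 2, {r^2, r^5} of size 2, {r^3, r^4} of size 2, {s, sr, ..., sr^6} of size 7.
Character table:
  irrep \ class              {e} (size 1)  {r^1, r^6} (size 2)  {r^2, r^5} (size 2)  {r^3, r^4} (size 2)  {s, sr, ..., sr^6} (size 7)
  chi_1 (triv)               1             1                    1                    1                    1                          
  chi_2 (sign: r->1, s->-1)  1             1                    1                    1                    -1                         
  chi_3 (2d, j=1)            2             2*cos(2*pi/7)        -2*cos(3*pi/7)       -2*cos(pi/7)         0                          
  chi_4 (2d, j=2)            2             -2*cos(3*pi/7)       -2*cos(pi/7)         2*cos(2*pi/7)        0                          
  chi_5 (2d, j=3)            2             -2*cos(pi/7)         2*cos(2*pi/7)        -2*cos(3*pi/7)       0                          

Spot check: chi_2 (sign: r->1, s->-1) on {r^3, r^4} = 1.

Solution. D_7 has order 2*7 = 14 with 5 conjugacy classes, hence 5 irreducibles. Sum of squared dims 1 + 1 + 4 + 4 + 4 = 14 = |G|. Linear characters come from the abelianisation; the 2-dimensional irreps have character r^k -> 2*cos(2*pi*j*k/7), reflections -> 0.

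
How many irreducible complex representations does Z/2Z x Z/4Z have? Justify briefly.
8

Working: The number of irreducible complex representations of a finite group equals its number of conjugacy classes. Z/2Z x Z/4Z is abelian of order 8, so every element is its own conjugacy class: 8 classes, so Z/2Z x Z/4Z (order 8) has exactly 8 irreducible complex representations.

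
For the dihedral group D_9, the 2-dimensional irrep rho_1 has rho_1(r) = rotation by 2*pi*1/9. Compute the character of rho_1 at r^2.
chi_{rho_1}(r^2) = 2*cos(2*pi*1*2/9) = 2*cos(4*pi/9)

Argument: rho_1(r^2) is rotation by angle 2*pi*1*2/9, whose trace is 2*cos(2*pi*1*2/9) = 2*cos(4*pi/9).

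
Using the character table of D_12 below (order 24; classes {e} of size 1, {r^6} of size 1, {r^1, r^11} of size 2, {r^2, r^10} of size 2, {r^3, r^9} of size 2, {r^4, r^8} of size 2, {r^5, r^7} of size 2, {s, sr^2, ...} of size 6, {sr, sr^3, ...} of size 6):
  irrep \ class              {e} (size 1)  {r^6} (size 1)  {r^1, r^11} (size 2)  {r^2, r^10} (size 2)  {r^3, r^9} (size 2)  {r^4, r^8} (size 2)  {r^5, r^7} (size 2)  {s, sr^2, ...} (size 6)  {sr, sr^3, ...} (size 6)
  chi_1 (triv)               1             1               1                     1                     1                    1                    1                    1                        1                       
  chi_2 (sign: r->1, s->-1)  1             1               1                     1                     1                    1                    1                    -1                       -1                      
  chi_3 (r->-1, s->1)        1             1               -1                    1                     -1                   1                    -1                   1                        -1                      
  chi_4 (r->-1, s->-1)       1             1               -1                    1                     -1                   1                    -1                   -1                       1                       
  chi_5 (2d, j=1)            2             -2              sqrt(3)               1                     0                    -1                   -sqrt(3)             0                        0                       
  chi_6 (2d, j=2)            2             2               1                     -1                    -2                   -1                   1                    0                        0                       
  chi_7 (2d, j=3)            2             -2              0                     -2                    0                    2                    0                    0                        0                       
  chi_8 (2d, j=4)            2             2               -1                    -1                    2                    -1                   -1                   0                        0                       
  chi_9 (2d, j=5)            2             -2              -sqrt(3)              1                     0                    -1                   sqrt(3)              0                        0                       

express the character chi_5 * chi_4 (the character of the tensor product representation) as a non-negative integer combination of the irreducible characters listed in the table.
chi_5 tensor chi_4 = chi_9 (all other irreducibles have multiplicity 0).

The character of a tensor product is the pointwise product (chi_5 * chi_4)(C) = chi_5(C) * chi_4(C):
  {e}: (2)*(1), {r^6}: (-2)*(1), {r^1, r^11}: (sqrt(3))*(-1), {r^2, r^10}: (1)*(1), {r^3, r^9}: (0)*(-1), {r^4, r^8}: (-1)*(1), {r^5, r^7}: (-sqrt(3))*(-1), {s, sr^2, ...}: (0)*(-1), {sr, sr^3, ...}: (0)*(1)
so (chi_5 * chi_4) takes values
  {e} -> 2, {r^6} -> -2, {r^1, r^11} -> -sqrt(3), {r^2, r^10} -> 1, {r^3, r^9} -> 0, {r^4, r^8} -> -1, {r^5, r^7} -> sqrt(3), {s, sr^2, ...} -> 0, {sr, sr^3, ...} -> 0.
Now take the inner product of this character with each irreducible chi from the table, <chi_5*chi_4, chi> = (1/24) sum_C |C| (chi_5*chi_4)(C) conj(chi(C)):
  <chi_5*chi_4, chi_1> = (1/24)[1*(2)*conj(1) + 1*(-2)*conj(1) + 2*(-sqrt(3))*conj(1) + 2*(1)*conj(1) + 2*(0)*conj(1) + 2*(-1)*conj(1) + 2*(sqrt(3))*conj(1) + 6*(0)*conj(1) + 6*(0)*conj(1)]
      = (1/24)[(2) + (-2) + (-2*sqrt(3)) + (2) + (0) + (-2) + (2*sqrt(3)) + (0) + (0)] = 0/24 = 0
  <chi_5*chi_4, chi_2> = (1/24)[1*(2)*conj(1) + 1*(-2)*conj(1) + 2*(-sqrt(3))*conj(1) + 2*(1)*conj(1) + 2*(0)*conj(1) + 2*(-1)*conj(1) + 2*(sqrt(3))*conj(1) + 6*(0)*conj(-1) + 6*(0)*conj(-1)]
      = (1/24)[(2) + (-2) + (-2*sqrt(3)) + (2) + (0) + (-2) + (2*sqrt(3)) + (0) + (0)] = 0/24 = 0
  <chi_5*chi_4, chi_3> = (1/24)[1*(2)*conj(1) + 1*(-2)*conj(1) + 2*(-sqrt(3))*conj(-1) + 2*(1)*conj(1) + 2*(0)*conj(-1) + 2*(-1)*conj(1) + 2*(sqrt(3))*conj(-1) + 6*(0)*conj(1) + 6*(0)*conj(-1)]
      = (1/24)[(2) + (-2) + (2*sqrt(3)) + (2) + (0) + (-2) + (-2*sqrt(3)) + (0) + (0)] = 0/24 = 0
  <chi_5*chi_4, chi_4> = (1/24)[1*(2)*conj(1) + 1*(-2)*conj(1) + 2*(-sqrt(3))*conj(-1) + 2*(1)*conj(1) + 2*(0)*conj(-1) + 2*(-1)*conj(1) + 2*(sqrt(3))*conj(-1) + 6*(0)*conj(-1) + 6*(0)*conj(1)]
      = (1/24)[(2) + (-2) + (2*sqrt(3)) + (2) + (0) + (-2) + (-2*sqrt(3)) + (0) + (0)] = 0/24 = 0
  <chi_5*chi_4, chi_5> = (1/24)[1*(2)*conj(2) + 1*(-2)*conj(-2) + 2*(-sqrt(3))*conj(sqrt(3)) + 2*(1)*conj(1) + 2*(0)*conj(0) + 2*(-1)*conj(-1) + 2*(sqrt(3))*conj(-sqrt(3)) + 6*(0)*conj(0) + 6*(0)*conj(0)]
      = (1/24)[(4) + (4) + (-6) + (2) + (0) + (2) + (-6) + (0) + (0)] = 0/24 = 0
  <chi_5*chi_4, chi_6> = (1/24)[1*(2)*conj(2) + 1*(-2)*conj(2) + 2*(-sqrt(3))*conj(1) + 2*(1)*conj(-1) + 2*(0)*conj(-2) + 2*(-1)*conj(-1) + 2*(sqrt(3))*conj(1) + 6*(0)*conj(0) + 6*(0)*conj(0)]
      = (1/24)[(4) + (-4) + (-2*sqrt(3)) + (-2) + (0) + (2) + (2*sqrt(3)) + (0) + (0)] = 0/24 = 0
  <chi_5*chi_4, chi_7> = (1/24)[1*(2)*conj(2) + 1*(-2)*conj(-2) + 2*(-sqrt(3))*conj(0) + 2*(1)*conj(-2) + 2*(0)*conj(0) + 2*(-1)*conj(2) + 2*(sqrt(3))*conj(0) + 6*(0)*conj(0) + 6*(0)*conj(0)]
      = (1/24)[(4) + (4) + (0) + (-4) + (0) + (-4) + (0) + (0) + (0)] = 0/24 = 0
  <chi_5*chi_4, chi_8> = (1/24)[1*(2)*conj(2) + 1*(-2)*conj(2) + 2*(-sqrt(3))*conj(-1) + 2*(1)*conj(-1) + 2*(0)*conj(2) + 2*(-1)*conj(-1) + 2*(sqrt(3))*conj(-1) + 6*(0)*conj(0) + 6*(0)*conj(0)]
      = (1/24)[(4) + (-4) + (2*sqrt(3)) + (-2) + (0) + (2) + (-2*sqrt(3)) + (0) + (0)] = 0/24 = 0
  <chi_5*chi_4, chi_9> = (1/24)[1*(2)*conj(2) + 1*(-2)*conj(-2) + 2*(-sqrt(3))*conj(-sqrt(3)) + 2*(1)*conj(1) + 2*(0)*conj(0) + 2*(-1)*conj(-1) + 2*(sqrt(3))*conj(sqrt(3)) + 6*(0)*conj(0) + 6*(0)*conj(0)]
      = (1/24)[(4) + (4) + (6) + (2) + (0) + (2) + (6) + (0) + (0)] = 24/24 = 1
Hence the multiplicities are chi_9: 1. Dimension check: dim(chi_5)*dim(chi_4) = 2*1 = 2 and sum (mult * dim) = 1*2 = 2.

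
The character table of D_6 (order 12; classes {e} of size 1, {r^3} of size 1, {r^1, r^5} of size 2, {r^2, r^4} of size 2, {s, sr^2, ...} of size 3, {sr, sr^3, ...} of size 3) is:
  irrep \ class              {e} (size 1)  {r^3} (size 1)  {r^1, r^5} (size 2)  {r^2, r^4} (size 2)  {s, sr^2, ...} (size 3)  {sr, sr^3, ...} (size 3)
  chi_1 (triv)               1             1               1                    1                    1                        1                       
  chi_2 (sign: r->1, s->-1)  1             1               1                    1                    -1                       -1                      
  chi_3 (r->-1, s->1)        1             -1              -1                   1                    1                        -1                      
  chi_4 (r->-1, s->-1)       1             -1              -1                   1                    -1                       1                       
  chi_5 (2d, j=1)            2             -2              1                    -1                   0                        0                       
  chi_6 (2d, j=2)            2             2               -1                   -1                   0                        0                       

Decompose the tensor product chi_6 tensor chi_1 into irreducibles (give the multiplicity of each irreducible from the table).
chi_6 tensor chi_1 = chi_6 (all other irreducibles have multiplicity 0).

Reasoning: The character of a tensor product is the pointwise product (chi_6 * chi_1)(C) = chi_6(C) * chi_1(C):
  {e}: (2)*(1), {r^3}: (2)*(1), {r^1, r^5}: (-1)*(1), {r^2, r^4}: (-1)*(1), {s, sr^2, ...}: (0)*(1), {sr, sr^3, ...}: (0)*(1)
so (chi_6 * chi_1) takes values
  {e} -> 2, {r^3} -> 2, {r^1, r^5} -> -1, {r^2, r^4} -> -1, {s, sr^2, ...} -> 0, {sr, sr^3, ...} -> 0.
Now take the inner product of this character with each irreducible chi from the table, <chi_6*chi_1, chi> = (1/12) sum_C |C| (chi_6*chi_1)(C) conj(chi(C)):
  <chi_6*chi_1, chi_1> = (1/12)[1*(2)*conj(1) + 1*(2)*conj(1) + 2*(-1)*conj(1) + 2*(-1)*conj(1) + 3*(0)*conj(1) + 3*(0)*conj(1)]
      = (1/12)[(2) + (2) + (-2) + (-2) + (0) + (0)] = 0/12 = 0
  <chi_6*chi_1, chi_2> = (1/12)[1*(2)*conj(1) + 1*(2)*conj(1) + 2*(-1)*conj(1) + 2*(-1)*conj(1) + 3*(0)*conj(-1) + 3*(0)*conj(-1)]
      = (1/12)[(2) + (2) + (-2) + (-2) + (0) + (0)] = 0/12 = 0
  <chi_6*chi_1, chi_3> = (1/12)[1*(2)*conj(1) + 1*(2)*conj(-1) + 2*(-1)*conj(-1) + 2*(-1)*conj(1) + 3*(0)*conj(1) + 3*(0)*conj(-1)]
      = (1/12)[(2) + (-2) + (2) + (-2) + (0) + (0)] = 0/12 = 0
  <chi_6*chi_1, chi_4> = (1/12)[1*(2)*conj(1) + 1*(2)*conj(-1) + 2*(-1)*conj(-1) + 2*(-1)*conj(1) + 3*(0)*conj(-1) + 3*(0)*conj(1)]
      = (1/12)[(2) + (-2) + (2) + (-2) + (0) + (0)] = 0/12 = 0
  <chi_6*chi_1, chi_5> = (1/12)[1*(2)*conj(2) + 1*(2)*conj(-2) + 2*(-1)*conj(1) + 2*(-1)*conj(-1) + 3*(0)*conj(0) + 3*(0)*conj(0)]
      = (1/12)[(4) + (-4) + (-2) + (2) + (0) + (0)] = 0/12 = 0
  <chi_6*chi_1, chi_6> = (1/12)[1*(2)*conj(2) + 1*(2)*conj(2) + 2*(-1)*conj(-1) + 2*(-1)*conj(-1) + 3*(0)*conj(0) + 3*(0)*conj(0)]
      = (1/12)[(4) + (4) + (2) + (2) + (0) + (0)] = 12/12 = 1
Hence the multiplicities are chi_6: 1. Dimension check: dim(chi_6)*dim(chi_1) = 2*1 = 2 and sum (mult * dim) = 1*2 = 2.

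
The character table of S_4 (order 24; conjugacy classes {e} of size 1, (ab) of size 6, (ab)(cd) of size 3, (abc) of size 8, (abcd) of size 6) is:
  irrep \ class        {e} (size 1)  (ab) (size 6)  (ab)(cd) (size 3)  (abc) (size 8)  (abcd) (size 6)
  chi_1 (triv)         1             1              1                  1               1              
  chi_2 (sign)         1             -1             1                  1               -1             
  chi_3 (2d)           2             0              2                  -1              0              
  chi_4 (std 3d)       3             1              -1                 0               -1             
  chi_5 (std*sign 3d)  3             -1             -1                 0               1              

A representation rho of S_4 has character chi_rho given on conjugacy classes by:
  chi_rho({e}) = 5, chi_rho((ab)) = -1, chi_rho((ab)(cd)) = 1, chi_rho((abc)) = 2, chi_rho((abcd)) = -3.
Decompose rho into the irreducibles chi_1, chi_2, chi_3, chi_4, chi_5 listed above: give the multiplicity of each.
Multiplicities: chi_1: 0, chi_2: 2, chi_3: 0, chi_4: 1, chi_5: 0.

Reasoning: Use <chi_rho, chi> = (1/|G|) sum_C |C| * chi_rho(C) * conj(chi(C)) with |G| = 24 for each irreducible chi in the table:
  <chi_rho, chi_1> = (1/24)[1*(5)*conj(1) + 6*(-1)*conj(1) + 3*(1)*conj(1) + 8*(2)*conj(1) + 6*(-3)*conj(1)]
      = (1/24)[(5) + (-6) + (3) + (16) + (-18)] = 0/24 = 0
  <chi_rho, chi_2> = (1/24)[1*(5)*conj(1) + 6*(-1)*conj(-1) + 3*(1)*conj(1) + 8*(2)*conj(1) + 6*(-3)*conj(-1)]
      = (1/24)[(5) + (6) + (3) + (16) + (18)] = 48/24 = 2
  <chi_rho, chi_3> = (1/24)[1*(5)*conj(2) + 6*(-1)*conj(0) + 3*(1)*conj(2) + 8*(2)*conj(-1) + 6*(-3)*conj(0)]
      = (1/24)[(10) + (0) + (6) + (-16) + (0)] = 0/24 = 0
  <chi_rho, chi_4> = (1/24)[1*(5)*conj(3) + 6*(-1)*conj(1) + 3*(1)*conj(-1) + 8*(2)*conj(0) + 6*(-3)*conj(-1)]
      = (1/24)[(15) + (-6) + (-3) + (0) + (18)] = 24/24 = 1
  <chi_rho, chi_5> = (1/24)[1*(5)*conj(3) + 6*(-1)*conj(-1) + 3*(1)*conj(-1) + 8*(2)*conj(0) + 6*(-3)*conj(1)]
      = (1/24)[(15) + (6) + (-3) + (0) + (-18)] = 0/24 = 0
Dimension check: dim(rho) = sum (mult * dim) = 0*1 + 2*1 + 0*2 + 1*3 + 0*3 = 5 = chi_rho(e) = 5.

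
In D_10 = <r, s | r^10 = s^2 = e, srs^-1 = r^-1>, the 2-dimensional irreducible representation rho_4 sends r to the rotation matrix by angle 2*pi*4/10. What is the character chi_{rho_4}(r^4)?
chi_{rho_4}(r^4) = 2*cos(2*pi*4*4/10) = -sqrt(5)/2 - 1/2

Explanation: rho_4(r^4) is rotation by angle 2*pi*4*4/10, whose trace is 2*cos(2*pi*4*4/10) = -sqrt(5)/2 - 1/2.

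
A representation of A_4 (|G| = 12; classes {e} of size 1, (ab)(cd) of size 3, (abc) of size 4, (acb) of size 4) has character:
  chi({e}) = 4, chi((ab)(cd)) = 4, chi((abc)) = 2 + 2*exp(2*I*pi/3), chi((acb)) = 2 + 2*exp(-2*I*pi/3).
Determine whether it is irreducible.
Not irreducible (reducible): <chi, chi> = 8 > 1.

Details: <chi, chi> = (1/|G|) sum_C |C| * |chi(C)|^2 = (1/12)[1*|4|^2 + 3*|4|^2 + 4*|2 + 2*exp(2*I*pi/3)|^2 + 4*|2 + 2*exp(-2*I*pi/3)|^2]
  = (1/12)[(16) + (48) + (16) + (16)] = 96/12 = 8.
(Exp terms are combined using exp(i*s)*conj(exp(i*t)) = exp(i*(s-t)), and sums of them are collapsed using the identity that for every m > 1 the m distinct m-th roots of unity sum to 0, e.g. 1 + exp(2*I*pi/3) + exp(-2*I*pi/3) = 0.)
A character is irreducible iff <chi, chi> = 1, so this representation is reducible.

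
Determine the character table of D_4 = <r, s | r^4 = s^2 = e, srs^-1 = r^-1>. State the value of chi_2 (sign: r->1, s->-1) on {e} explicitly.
Conjugacy classes: {e} of size 1, {r^2} of size 1, {r^1, r^3} of size 2, {s, sr^2, ...} of size 2, {sr, sr^3, ...} of size 2.
Character table:
  irrep \ class              {e} (size 1)  {r^2} (size 1)  {r^1, r^3} (size 2)  {s, sr^2, ...} (size 2)  {sr, sr^3, ...} (size 2)
  chi_1 (triv)               1             1               1                    1                        1                       
  chi_2 (sign: r->1, s->-1)  1             1               1                    -1                       -1                      
  chi_3 (r->-1, s->1)        1             1               -1                   1                        -1                      
  chi_4 (r->-1, s->-1)       1             1               -1                   -1                       1                       
  chi_5 (2d, j=1)            2             -2              0                    0                        0                       

Spot check: chi_2 (sign: r->1, s->-1) on {e} = 1.

Derivation: D_4 has order 2*4 = 8 with 5 conjugacy classes, hence 5 irreducibles. Sum of squared dims 1 + 1 + 1 + 1 + 4 = 8 = |G|. Linear characters come from the abelianisation; the 2-dimensional irreps have character r^k -> 2*cos(2*pi*j*k/4), reflections -> 0.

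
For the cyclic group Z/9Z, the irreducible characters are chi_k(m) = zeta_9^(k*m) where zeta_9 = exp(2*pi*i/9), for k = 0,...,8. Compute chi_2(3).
chi_2(3) = zeta_9^6 = exp(-2*I*pi/3)

Why: chi_2(3) = zeta_9^(2*3) = zeta_9^6. Since zeta_9^9 = 1, this equals zeta_9^6 = exp(2*pi*i*6/9) = exp(-2*I*pi/3).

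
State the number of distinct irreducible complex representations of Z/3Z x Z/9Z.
27

Derivation: The number of irreducible complex representations of a finite group equals its number of conjugacy classes. Z/3Z x Z/9Z is abelian of order 27, so every element is its own conjugacy class: 27 classes, so Z/3Z x Z/9Z (order 27) has exactly 27 irreducible complex representations.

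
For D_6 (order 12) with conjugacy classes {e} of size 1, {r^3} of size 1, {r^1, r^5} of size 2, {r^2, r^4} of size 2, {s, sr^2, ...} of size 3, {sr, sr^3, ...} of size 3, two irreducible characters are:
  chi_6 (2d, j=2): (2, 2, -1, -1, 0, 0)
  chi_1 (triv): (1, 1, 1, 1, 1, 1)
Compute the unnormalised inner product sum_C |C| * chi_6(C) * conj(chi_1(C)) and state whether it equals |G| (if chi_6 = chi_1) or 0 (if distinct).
Sum = 0; so <chi_6, chi_1> = 0 (distinct irreducibles are orthogonal).

Explanation: Compute term by term over conjugacy classes (|C| * chi_6(C) * conj(chi_1(C))):
  1*(2)*conj(1) + 1*(2)*conj(1) + 2*(-1)*conj(1) + 2*(-1)*conj(1) + 3*(0)*conj(1) + 3*(0)*conj(1)
  = (2) + (2) + (-2) + (-2) + (0) + (0)
  = 0.
Dividing by |G| = 12 gives 0/12 = 0, matching the row-orthogonality relation <chi_6, chi_1> = [chi_6 = chi_1].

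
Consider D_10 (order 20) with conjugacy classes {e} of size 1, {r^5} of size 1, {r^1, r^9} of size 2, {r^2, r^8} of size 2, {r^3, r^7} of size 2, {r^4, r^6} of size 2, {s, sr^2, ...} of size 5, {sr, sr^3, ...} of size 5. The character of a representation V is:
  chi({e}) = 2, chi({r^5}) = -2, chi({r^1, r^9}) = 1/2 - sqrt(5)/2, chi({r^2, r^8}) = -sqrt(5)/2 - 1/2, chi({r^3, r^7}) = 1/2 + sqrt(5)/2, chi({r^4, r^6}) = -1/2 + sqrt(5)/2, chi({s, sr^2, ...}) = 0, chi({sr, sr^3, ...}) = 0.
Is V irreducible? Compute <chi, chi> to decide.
Irreducible: <chi, chi> = 1.

Explanation: <chi, chi> = (1/|G|) sum_C |C| * |chi(C)|^2 = (1/20)[1*|2|^2 + 1*|-2|^2 + 2*|1/2 - sqrt(5)/2|^2 + 2*|-sqrt(5)/2 - 1/2|^2 + 2*|1/2 + sqrt(5)/2|^2 + 2*|-1/2 + sqrt(5)/2|^2 + 5*|0|^2 + 5*|0|^2]
  = (1/20)[(4) + (4) + (3 - sqrt(5)) + (sqrt(5) + 3) + (sqrt(5) + 3) + (3 - sqrt(5)) + (0) + (0)] = 20/20 = 1.
A character is irreducible iff <chi, chi> = 1, so this representation is irreducible.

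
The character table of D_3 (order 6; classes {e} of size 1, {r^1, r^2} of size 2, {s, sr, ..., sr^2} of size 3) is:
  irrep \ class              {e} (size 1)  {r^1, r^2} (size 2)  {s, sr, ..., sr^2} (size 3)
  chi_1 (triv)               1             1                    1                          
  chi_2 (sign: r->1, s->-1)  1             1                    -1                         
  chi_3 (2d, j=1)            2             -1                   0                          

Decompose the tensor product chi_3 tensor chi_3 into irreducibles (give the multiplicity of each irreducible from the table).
chi_3 tensor chi_3 = chi_1 + chi_2 + chi_3 (all other irreducibles have multiplicity 0).

Proof sketch: The character of a tensor product is the pointwise product (chi_3 * chi_3)(C) = chi_3(C) * chi_3(C):
  {e}: (2)*(2), {r^1, r^2}: (-1)*(-1), {s, sr, ..., sr^2}: (0)*(0)
so (chi_3 * chi_3) takes values
  {e} -> 4, {r^1, r^2} -> 1, {s, sr, ..., sr^2} -> 0.
Now take the inner product of this character with each irreducible chi from the table, <chi_3*chi_3, chi> = (1/6) sum_C |C| (chi_3*chi_3)(C) conj(chi(C)):
  <chi_3*chi_3, chi_1> = (1/6)[1*(4)*conj(1) + 2*(1)*conj(1) + 3*(0)*conj(1)]
      = (1/6)[(4) + (2) + (0)] = 6/6 = 1
  <chi_3*chi_3, chi_2> = (1/6)[1*(4)*conj(1) + 2*(1)*conj(1) + 3*(0)*conj(-1)]
      = (1/6)[(4) + (2) + (0)] = 6/6 = 1
  <chi_3*chi_3, chi_3> = (1/6)[1*(4)*conj(2) + 2*(1)*conj(-1) + 3*(0)*conj(0)]
      = (1/6)[(8) + (-2) + (0)] = 6/6 = 1
Hence the multiplicities are chi_1: 1, chi_2: 1, chi_3: 1. Dimension check: dim(chi_3)*dim(chi_3) = 2*2 = 4 and sum (mult * dim) = 1*1 + 1*1 + 1*2 = 4.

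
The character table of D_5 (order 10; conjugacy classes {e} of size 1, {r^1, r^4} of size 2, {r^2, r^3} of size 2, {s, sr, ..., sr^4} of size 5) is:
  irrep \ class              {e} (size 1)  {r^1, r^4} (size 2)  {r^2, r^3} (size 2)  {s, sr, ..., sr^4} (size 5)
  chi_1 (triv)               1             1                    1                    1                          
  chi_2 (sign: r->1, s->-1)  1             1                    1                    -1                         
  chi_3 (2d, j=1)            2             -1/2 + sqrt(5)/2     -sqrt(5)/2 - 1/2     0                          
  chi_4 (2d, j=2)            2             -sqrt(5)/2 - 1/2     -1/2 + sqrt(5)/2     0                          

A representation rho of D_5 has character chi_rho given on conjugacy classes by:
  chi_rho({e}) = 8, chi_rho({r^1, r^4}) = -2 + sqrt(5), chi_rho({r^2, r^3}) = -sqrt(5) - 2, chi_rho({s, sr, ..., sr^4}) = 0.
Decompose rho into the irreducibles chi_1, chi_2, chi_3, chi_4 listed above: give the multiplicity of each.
Multiplicities: chi_1: 0, chi_2: 0, chi_3: 3, chi_4: 1.

Solution. Use <chi_rho, chi> = (1/|G|) sum_C |C| * chi_rho(C) * conj(chi(C)) with |G| = 10 for each irreducible chi in the table:
  <chi_rho, chi_1> = (1/10)[1*(8)*conj(1) + 2*(-2 + sqrt(5))*conj(1) + 2*(-sqrt(5) - 2)*conj(1) + 5*(0)*conj(1)]
      = (1/10)[(8) + (-4 + 2*sqrt(5)) + (-2*sqrt(5) - 4) + (0)] = 0/10 = 0
  <chi_rho, chi_2> = (1/10)[1*(8)*conj(1) + 2*(-2 + sqrt(5))*conj(1) + 2*(-sqrt(5) - 2)*conj(1) + 5*(0)*conj(-1)]
      = (1/10)[(8) + (-4 + 2*sqrt(5)) + (-2*sqrt(5) - 4) + (0)] = 0/10 = 0
  <chi_rho, chi_3> = (1/10)[1*(8)*conj(2) + 2*(-2 + sqrt(5))*conj(-1/2 + sqrt(5)/2) + 2*(-sqrt(5) - 2)*conj(-sqrt(5)/2 - 1/2) + 5*(0)*conj(0)]
      = (1/10)[(16) + (7 - 3*sqrt(5)) + (3*sqrt(5) + 7) + (0)] = 30/10 = 3
  <chi_rho, chi_4> = (1/10)[1*(8)*conj(2) + 2*(-2 + sqrt(5))*conj(-sqrt(5)/2 - 1/2) + 2*(-sqrt(5) - 2)*conj(-1/2 + sqrt(5)/2) + 5*(0)*conj(0)]
      = (1/10)[(16) + (-3 + sqrt(5)) + (-3 - sqrt(5)) + (0)] = 10/10 = 1
Dimension check: dim(rho) = sum (mult * dim) = 0*1 + 0*1 + 3*2 + 1*2 = 8 = chi_rho(e) = 8.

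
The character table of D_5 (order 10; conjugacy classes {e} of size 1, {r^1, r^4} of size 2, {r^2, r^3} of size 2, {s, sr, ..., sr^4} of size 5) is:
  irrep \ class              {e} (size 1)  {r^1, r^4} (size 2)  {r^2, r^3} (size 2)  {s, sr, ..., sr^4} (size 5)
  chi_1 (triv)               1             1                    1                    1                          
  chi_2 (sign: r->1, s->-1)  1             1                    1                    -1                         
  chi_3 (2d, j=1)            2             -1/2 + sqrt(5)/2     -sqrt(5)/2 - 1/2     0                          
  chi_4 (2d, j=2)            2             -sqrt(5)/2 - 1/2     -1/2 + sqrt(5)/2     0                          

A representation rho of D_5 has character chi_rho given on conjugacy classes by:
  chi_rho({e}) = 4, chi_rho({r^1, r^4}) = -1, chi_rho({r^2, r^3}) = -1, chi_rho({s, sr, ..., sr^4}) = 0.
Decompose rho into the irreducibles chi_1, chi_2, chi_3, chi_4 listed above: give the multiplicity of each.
Multiplicities: chi_1: 0, chi_2: 0, chi_3: 1, chi_4: 1.

Argument: Use <chi_rho, chi> = (1/|G|) sum_C |C| * chi_rho(C) * conj(chi(C)) with |G| = 10 for each irreducible chi in the table:
  <chi_rho, chi_1> = (1/10)[1*(4)*conj(1) + 2*(-1)*conj(1) + 2*(-1)*conj(1) + 5*(0)*conj(1)]
      = (1/10)[(4) + (-2) + (-2) + (0)] = 0/10 = 0
  <chi_rho, chi_2> = (1/10)[1*(4)*conj(1) + 2*(-1)*conj(1) + 2*(-1)*conj(1) + 5*(0)*conj(-1)]
      = (1/10)[(4) + (-2) + (-2) + (0)] = 0/10 = 0
  <chi_rho, chi_3> = (1/10)[1*(4)*conj(2) + 2*(-1)*conj(-1/2 + sqrt(5)/2) + 2*(-1)*conj(-sqrt(5)/2 - 1/2) + 5*(0)*conj(0)]
      = (1/10)[(8) + (1 - sqrt(5)) + (1 + sqrt(5)) + (0)] = 10/10 = 1
  <chi_rho, chi_4> = (1/10)[1*(4)*conj(2) + 2*(-1)*conj(-sqrt(5)/2 - 1/2) + 2*(-1)*conj(-1/2 + sqrt(5)/2) + 5*(0)*conj(0)]
      = (1/10)[(8) + (1 + sqrt(5)) + (1 - sqrt(5)) + (0)] = 10/10 = 1
Dimension check: dim(rho) = sum (mult * dim) = 0*1 + 0*1 + 1*2 + 1*2 = 4 = chi_rho(e) = 4.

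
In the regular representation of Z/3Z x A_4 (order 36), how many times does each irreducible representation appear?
Each irreducible V_i of dimension d_i appears with multiplicity d_i, i.e. rho_reg = (direct sum over all irreducibles V_i) d_i V_i. The irreducible dimensions for Z/3Z x A_4 are 1, 1, 1, 1, 1, 1, 1, 1, 1, 3, 3, 3: 9 irreducibles of dimension 1, each with multiplicity 1; 3 irreducibles of dimension 3, each with multiplicity 3. Total dimension 9*1*1 + 3*3*3 = 36 = |G|.

Reasoning: General theorem: in the regular representation of a finite group G, each irreducible appears with multiplicity equal to its dimension. Check: dim(rho_reg) = sum d_i^2 = 1 + 1 + 1 + 1 + 1 + 1 + 1 + 1 + 1 + 9 + 9 + 9 = 36 = |G|.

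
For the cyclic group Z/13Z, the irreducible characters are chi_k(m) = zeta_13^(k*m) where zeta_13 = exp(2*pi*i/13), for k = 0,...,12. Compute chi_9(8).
chi_9(8) = zeta_13^72 = exp(-12*I*pi/13)

Derivation: chi_9(8) = zeta_13^(9*8) = zeta_13^72. Since zeta_13^13 = 1, this equals zeta_13^7 = exp(2*pi*i*7/13) = exp(-12*I*pi/13).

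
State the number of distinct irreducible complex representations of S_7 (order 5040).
15

Explanation: The number of irreducible complex representations of a finite group equals its number of conjugacy classes. Conjugacy classes in S_7 correspond to cycle types, i.e. partitions of 7; there are p(7) = 15 of them, so S_7 (order 5040) has exactly 15 irreducible complex representations.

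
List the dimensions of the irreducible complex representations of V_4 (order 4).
Dimensions: 1, 1, 1, 1

Details: There are 4 irreducibles (= number of conjugacy classes). Their dimensions d_i satisfy sum d_i^2 = |G| = 4: 1 + 1 + 1 + 1 = 4.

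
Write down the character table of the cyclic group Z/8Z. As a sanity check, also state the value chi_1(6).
Character table of Z/8Z (irreps indexed chi_0,...,chi_7 with chi_k(m) = zeta_8^(k*m), zeta_8 = exp(2*pi*i/8)):
  irrep \ class  {0} (size 1)  {1} (size 1)    {2} (size 1)  {3} (size 1)    {4} (size 1)  {5} (size 1)    {6} (size 1)  {7} (size 1)  
  chi_0          1             1               1             1               1             1               1             1             
  chi_1          1             exp(I*pi/4)     I             exp(3*I*pi/4)   -1            exp(-3*I*pi/4)  -I            exp(-I*pi/4)  
  chi_2          1             I               -1            -I              1             I               -1            -I            
  chi_3          1             exp(3*I*pi/4)   -I            exp(I*pi/4)     -1            exp(-I*pi/4)    I             exp(-3*I*pi/4)
  chi_4          1             -1              1             -1              1             -1              1             -1            
  chi_5          1             exp(-3*I*pi/4)  I             exp(-I*pi/4)    -1            exp(I*pi/4)     -I            exp(3*I*pi/4) 
  chi_6          1             -I              -1            I               1             -I              -1            I             
  chi_7          1             exp(-I*pi/4)    -I            exp(-3*I*pi/4)  -1            exp(3*I*pi/4)   I             exp(I*pi/4)   

Spot check: chi_1(6) = zeta_8^(1*6) = zeta_8^6 = -I.

Argument: Z/8Z is abelian, so all 8 irreducible complex representations are 1-dimensional. They are given by chi_k(m) = zeta_8^(k*m) for k = 0,...,7. Row orthogonality: sum_m chi_k(m) conj(chi_l(m)) = 8 * [k = l].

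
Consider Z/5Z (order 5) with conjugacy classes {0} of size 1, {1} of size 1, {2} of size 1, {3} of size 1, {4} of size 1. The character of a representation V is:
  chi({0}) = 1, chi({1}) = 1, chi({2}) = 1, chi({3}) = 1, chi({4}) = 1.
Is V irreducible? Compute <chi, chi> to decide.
Irreducible: <chi, chi> = 1.

<chi, chi> = (1/|G|) sum_C |C| * |chi(C)|^2 = (1/5)[1*|1|^2 + 1*|1|^2 + 1*|1|^2 + 1*|1|^2 + 1*|1|^2]
  = (1/5)[(1) + (1) + (1) + (1) + (1)] = 5/5 = 1.
(Exp terms are combined using exp(i*s)*conj(exp(i*t)) = exp(i*(s-t)), and sums of them are collapsed using the identity that for every m > 1 the m distinct m-th roots of unity sum to 0, e.g. 1 + exp(2*I*pi/3) + exp(-2*I*pi/3) = 0.)
A character is irreducible iff <chi, chi> = 1, so this representation is irreducible.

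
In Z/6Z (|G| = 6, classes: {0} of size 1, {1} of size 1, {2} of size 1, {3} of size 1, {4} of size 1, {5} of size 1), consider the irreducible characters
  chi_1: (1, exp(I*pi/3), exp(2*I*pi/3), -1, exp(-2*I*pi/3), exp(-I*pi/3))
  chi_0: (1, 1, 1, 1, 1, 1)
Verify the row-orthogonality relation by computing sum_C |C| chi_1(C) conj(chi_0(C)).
Sum = 0; so <chi_1, chi_0> = 0 (distinct irreducibles are orthogonal).

Reasoning: Compute term by term over conjugacy classes (|C| * chi_1(C) * conj(chi_0(C))):
  1*(1)*conj(1) + 1*(exp(I*pi/3))*conj(1) + 1*(exp(2*I*pi/3))*conj(1) + 1*(-1)*conj(1) + 1*(exp(-2*I*pi/3))*conj(1) + 1*(exp(-I*pi/3))*conj(1)
  = (1) + (exp(I*pi/3)) + (exp(2*I*pi/3)) + (-1) + (exp(-2*I*pi/3)) + (exp(-I*pi/3))
  = 0.
(Exp terms are combined using exp(i*s)*conj(exp(i*t)) = exp(i*(s-t)), and sums of them are collapsed using the identity that for every m > 1 the m distinct m-th roots of unity sum to 0, e.g. 1 + exp(2*I*pi/3) + exp(-2*I*pi/3) = 0.)
Dividing by |G| = 6 gives 0/6 = 0, matching the row-orthogonality relation <chi_1, chi_0> = [chi_1 = chi_0].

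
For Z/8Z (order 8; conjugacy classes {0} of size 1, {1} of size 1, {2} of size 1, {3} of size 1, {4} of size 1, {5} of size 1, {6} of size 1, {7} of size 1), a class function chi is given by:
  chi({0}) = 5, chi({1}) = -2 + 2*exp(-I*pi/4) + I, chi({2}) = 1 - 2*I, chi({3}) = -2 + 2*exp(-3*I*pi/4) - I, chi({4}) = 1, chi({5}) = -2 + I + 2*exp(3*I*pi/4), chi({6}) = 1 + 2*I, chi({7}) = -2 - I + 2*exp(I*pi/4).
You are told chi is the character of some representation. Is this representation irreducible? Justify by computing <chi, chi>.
Not irreducible (reducible): <chi, chi> = 9 > 1.

Working: <chi, chi> = (1/|G|) sum_C |C| * |chi(C)|^2 = (1/8)[1*|5|^2 + 1*|-2 + 2*exp(-I*pi/4) + I|^2 + 1*|1 - 2*I|^2 + 1*|-2 + 2*exp(-3*I*pi/4) - I|^2 + 1*|1|^2 + 1*|-2 + I + 2*exp(3*I*pi/4)|^2 + 1*|1 + 2*I|^2 + 1*|-2 - I + 2*exp(I*pi/4)|^2]
  = (1/8)[(25) + (9 - 6*exp(I*pi/4) + 2*exp(3*I*pi/4) - 4*exp(-I*pi/4)) + (5) + (9 - 4*exp(3*I*pi/4) + 2*exp(-I*pi/4) - 6*exp(-3*I*pi/4)) + (1) + (9 - 4*exp(3*I*pi/4) + 2*exp(-I*pi/4) - 6*exp(-3*I*pi/4)) + (5) + (9 - 6*exp(I*pi/4) + 2*exp(3*I*pi/4) - 4*exp(-I*pi/4))] = 72/8 = 9.
(Exp terms are combined using exp(i*s)*conj(exp(i*t)) = exp(i*(s-t)), and sums of them are collapsed using the identity that for every m > 1 the m distinct m-th roots of unity sum to 0, e.g. 1 + exp(2*I*pi/3) + exp(-2*I*pi/3) = 0.)
A character is irreducible iff <chi, chi> = 1, so this representation is reducible.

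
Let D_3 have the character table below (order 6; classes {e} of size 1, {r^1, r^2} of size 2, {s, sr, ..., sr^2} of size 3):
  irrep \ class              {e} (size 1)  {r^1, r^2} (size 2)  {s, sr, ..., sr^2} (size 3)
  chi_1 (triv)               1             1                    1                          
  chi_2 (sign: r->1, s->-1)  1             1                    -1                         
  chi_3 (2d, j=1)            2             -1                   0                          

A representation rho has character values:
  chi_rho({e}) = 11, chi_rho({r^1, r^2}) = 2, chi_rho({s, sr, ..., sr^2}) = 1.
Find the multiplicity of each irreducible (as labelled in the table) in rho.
Multiplicities: chi_1: 3, chi_2: 2, chi_3: 3.

Argument: Use <chi_rho, chi> = (1/|G|) sum_C |C| * chi_rho(C) * conj(chi(C)) with |G| = 6 for each irreducible chi in the table:
  <chi_rho, chi_1> = (1/6)[1*(11)*conj(1) + 2*(2)*conj(1) + 3*(1)*conj(1)]
      = (1/6)[(11) + (4) + (3)] = 18/6 = 3
  <chi_rho, chi_2> = (1/6)[1*(11)*conj(1) + 2*(2)*conj(1) + 3*(1)*conj(-1)]
      = (1/6)[(11) + (4) + (-3)] = 12/6 = 2
  <chi_rho, chi_3> = (1/6)[1*(11)*conj(2) + 2*(2)*conj(-1) + 3*(1)*conj(0)]
      = (1/6)[(22) + (-4) + (0)] = 18/6 = 3
Dimension check: dim(rho) = sum (mult * dim) = 3*1 + 2*1 + 3*2 = 11 = chi_rho(e) = 11.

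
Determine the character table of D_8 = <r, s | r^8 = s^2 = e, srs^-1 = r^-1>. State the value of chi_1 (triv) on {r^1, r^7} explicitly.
Conjugacy classes: {e} of size 1, {r^4} of size 1, {r^1, r^7} of size 2, {r^2, r^6} of size 2, {r^3, r^5} of size 2, {s, sr^2, ...} of size 4, {sr, sr^3, ...} of size 4.
Character table:
  irrep \ class              {e} (size 1)  {r^4} (size 1)  {r^1, r^7} (size 2)  {r^2, r^6} (size 2)  {r^3, r^5} (size 2)  {s, sr^2, ...} (size 4)  {sr, sr^3, ...} (size 4)
  chi_1 (triv)               1             1               1                    1                    1                    1                        1                       
  chi_2 (sign: r->1, s->-1)  1             1               1                    1                    1                    -1                       -1                      
  chi_3 (r->-1, s->1)        1             1               -1                   1                    -1                   1                        -1                      
  chi_4 (r->-1, s->-1)       1             1               -1                   1                    -1                   -1                       1                       
  chi_5 (2d, j=1)            2             -2              sqrt(2)              0                    -sqrt(2)             0                        0                       
  chi_6 (2d, j=2)            2             2               0                    -2                   0                    0                        0                       
  chi_7 (2d, j=3)            2             -2              -sqrt(2)             0                    sqrt(2)              0                        0                       

Spot check: chi_1 (triv) on {r^1, r^7} = 1.

Why: D_8 has order 2*8 = 16 with 7 conjugacy classes, hence 7 irreducibles. Sum of squared dims 1 + 1 + 1 + 1 + 4 + 4 + 4 = 16 = |G|. Linear characters come from the abelianisation; the 2-dimensional irreps have character r^k -> 2*cos(2*pi*j*k/8), reflections -> 0.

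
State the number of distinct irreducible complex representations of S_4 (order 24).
5

Working: The number of irreducible complex representations of a finite group equals its number of conjugacy classes. Conjugacy classes in S_4 correspond to cycle types, i.e. partitions of 4; there are p(4) = 5 of them, so S_4 (order 24) has exactly 5 irreducible complex representations.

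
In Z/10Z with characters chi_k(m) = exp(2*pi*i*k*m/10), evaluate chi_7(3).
chi_7(3) = zeta_10^21 = exp(I*pi/5)

Proof sketch: chi_7(3) = zeta_10^(7*3) = zeta_10^21. Since zeta_10^10 = 1, this equals zeta_10^1 = exp(2*pi*i*1/10) = exp(I*pi/5).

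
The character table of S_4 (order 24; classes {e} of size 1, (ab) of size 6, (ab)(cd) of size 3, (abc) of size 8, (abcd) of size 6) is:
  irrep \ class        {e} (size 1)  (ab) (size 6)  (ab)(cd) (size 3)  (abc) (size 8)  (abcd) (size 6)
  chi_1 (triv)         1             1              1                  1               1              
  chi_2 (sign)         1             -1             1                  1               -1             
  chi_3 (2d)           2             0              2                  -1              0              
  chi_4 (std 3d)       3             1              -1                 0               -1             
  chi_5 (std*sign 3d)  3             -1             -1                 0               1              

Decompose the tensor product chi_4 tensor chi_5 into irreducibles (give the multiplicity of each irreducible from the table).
chi_4 tensor chi_5 = chi_2 + chi_3 + chi_4 + chi_5 (all other irreducibles have multiplicity 0).

Explanation: The character of a tensor product is the pointwise product (chi_4 * chi_5)(C) = chi_4(C) * chi_5(C):
  {e}: (3)*(3), (ab): (1)*(-1), (ab)(cd): (-1)*(-1), (abc): (0)*(0), (abcd): (-1)*(1)
so (chi_4 * chi_5) takes values
  {e} -> 9, (ab) -> -1, (ab)(cd) -> 1, (abc) -> 0, (abcd) -> -1.
Now take the inner product of this character with each irreducible chi from the table, <chi_4*chi_5, chi> = (1/24) sum_C |C| (chi_4*chi_5)(C) conj(chi(C)):
  <chi_4*chi_5, chi_1> = (1/24)[1*(9)*conj(1) + 6*(-1)*conj(1) + 3*(1)*conj(1) + 8*(0)*conj(1) + 6*(-1)*conj(1)]
      = (1/24)[(9) + (-6) + (3) + (0) + (-6)] = 0/24 = 0
  <chi_4*chi_5, chi_2> = (1/24)[1*(9)*conj(1) + 6*(-1)*conj(-1) + 3*(1)*conj(1) + 8*(0)*conj(1) + 6*(-1)*conj(-1)]
      = (1/24)[(9) + (6) + (3) + (0) + (6)] = 24/24 = 1
  <chi_4*chi_5, chi_3> = (1/24)[1*(9)*conj(2) + 6*(-1)*conj(0) + 3*(1)*conj(2) + 8*(0)*conj(-1) + 6*(-1)*conj(0)]
      = (1/24)[(18) + (0) + (6) + (0) + (0)] = 24/24 = 1
  <chi_4*chi_5, chi_4> = (1/24)[1*(9)*conj(3) + 6*(-1)*conj(1) + 3*(1)*conj(-1) + 8*(0)*conj(0) + 6*(-1)*conj(-1)]
      = (1/24)[(27) + (-6) + (-3) + (0) + (6)] = 24/24 = 1
  <chi_4*chi_5, chi_5> = (1/24)[1*(9)*conj(3) + 6*(-1)*conj(-1) + 3*(1)*conj(-1) + 8*(0)*conj(0) + 6*(-1)*conj(1)]
      = (1/24)[(27) + (6) + (-3) + (0) + (-6)] = 24/24 = 1
Hence the multiplicities are chi_2: 1, chi_3: 1, chi_4: 1, chi_5: 1. Dimension check: dim(chi_4)*dim(chi_5) = 3*3 = 9 and sum (mult * dim) = 1*1 + 1*2 + 1*3 + 1*3 = 9.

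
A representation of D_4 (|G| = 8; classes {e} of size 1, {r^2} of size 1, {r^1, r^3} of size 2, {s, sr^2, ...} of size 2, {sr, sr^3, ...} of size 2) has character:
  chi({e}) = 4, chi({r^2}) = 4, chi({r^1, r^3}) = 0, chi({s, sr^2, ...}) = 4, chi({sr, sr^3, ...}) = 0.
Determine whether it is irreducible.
Not irreducible (reducible): <chi, chi> = 8 > 1.

Derivation: <chi, chi> = (1/|G|) sum_C |C| * |chi(C)|^2 = (1/8)[1*|4|^2 + 1*|4|^2 + 2*|0|^2 + 2*|4|^2 + 2*|0|^2]
  = (1/8)[(16) + (16) + (0) + (32) + (0)] = 64/8 = 8.
A character is irreducible iff <chi, chi> = 1, so this representation is reducible.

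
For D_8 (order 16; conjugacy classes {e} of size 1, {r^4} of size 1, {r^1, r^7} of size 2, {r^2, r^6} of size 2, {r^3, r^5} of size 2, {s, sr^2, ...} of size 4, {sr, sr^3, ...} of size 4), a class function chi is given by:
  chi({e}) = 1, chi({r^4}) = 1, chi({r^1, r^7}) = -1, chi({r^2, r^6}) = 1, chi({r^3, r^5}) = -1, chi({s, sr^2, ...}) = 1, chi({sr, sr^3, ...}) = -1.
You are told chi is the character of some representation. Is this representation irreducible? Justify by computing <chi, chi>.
Irreducible: <chi, chi> = 1.

Explanation: <chi, chi> = (1/|G|) sum_C |C| * |chi(C)|^2 = (1/16)[1*|1|^2 + 1*|1|^2 + 2*|-1|^2 + 2*|1|^2 + 2*|-1|^2 + 4*|1|^2 + 4*|-1|^2]
  = (1/16)[(1) + (1) + (2) + (2) + (2) + (4) + (4)] = 16/16 = 1.
A character is irreducible iff <chi, chi> = 1, so this representation is irreducible.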